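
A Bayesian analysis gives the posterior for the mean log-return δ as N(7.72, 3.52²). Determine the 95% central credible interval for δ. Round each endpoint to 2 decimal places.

The posterior is symmetric, so the 95% equal-tailed interval is δ = 7.72 ± z·3.52 with z = 1.960.
Half-width: 1.960 × 3.52 = 6.90.
7.72 − 6.90 = 0.82; 7.72 + 6.90 = 14.62.

[0.82, 14.62]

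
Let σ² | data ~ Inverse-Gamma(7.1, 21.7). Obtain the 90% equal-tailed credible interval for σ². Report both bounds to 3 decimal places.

Inverse-Gamma(7.1, 21.7) quantiles: F⁻¹(0.05) and F⁻¹(0.95).
Equivalently, 1/σ² ~ Gamma(7.1, rate = 21.7); invert its 0.95 and 0.05 quantiles.
Posterior mean ≈ 3.557, SD ≈ 1.575; a Normal approximation gives roughly [0.966, 6.148].
Exact: lower = 1.812; upper = 6.470.

[1.812, 6.470]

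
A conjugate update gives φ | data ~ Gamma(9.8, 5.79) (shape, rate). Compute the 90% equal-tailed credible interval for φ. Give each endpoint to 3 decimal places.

Posterior: Gamma(shape 9.8, rate 5.79).
Equal-tailed 90% interval: Gamma(9.8, 5.79) quantiles at 0.05 and 0.95.
Posterior mean ≈ 1.693, SD ≈ 0.541; a Normal approximation gives roughly [0.803, 2.582].
Exact: lower = 0.912; upper = 2.669.

[0.912, 2.669]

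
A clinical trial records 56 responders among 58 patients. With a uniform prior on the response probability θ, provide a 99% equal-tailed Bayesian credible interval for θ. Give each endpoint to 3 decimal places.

[0.852, 0.994]

Posterior: Beta(1+56, 1+2) = Beta(57, 3).
Equal-tailed 99% interval: the 0.005 and 0.995 quantiles of Beta(57, 3).
Posterior mean ≈ 0.950, SD ≈ 0.028; a Normal approximation gives roughly [0.878, 1.022].
Exact: F⁻¹(0.005) = 0.852; F⁻¹(0.995) = 0.994.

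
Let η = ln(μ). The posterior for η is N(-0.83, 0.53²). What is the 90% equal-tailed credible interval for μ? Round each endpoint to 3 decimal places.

[0.182, 1.043]

On the log scale the 90% interval is -0.83 ± 1.645 × 0.53 = [-1.7018, 0.0418].
Exponentiate: [e^-1.7018, e^0.0418] = [0.182, 1.043].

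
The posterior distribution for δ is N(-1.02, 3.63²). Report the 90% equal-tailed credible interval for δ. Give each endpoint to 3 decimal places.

[-6.991, 4.951]

The posterior is symmetric, so the 90% equal-tailed interval is δ = -1.02 ± z·3.63 with z = 1.645.
Half-width: 1.645 × 3.63 = 5.971.
-1.02 − 5.971 = -6.991; -1.02 + 5.971 = 4.951.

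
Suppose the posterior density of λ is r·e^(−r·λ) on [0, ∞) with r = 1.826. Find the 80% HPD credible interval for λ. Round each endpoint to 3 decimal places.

The exponential density is strictly decreasing on [0, ∞), so the HPD interval is anchored at 0: [0, q] with P(λ ≤ q) = 0.80.
q = −ln(1 − 0.80) / 1.826 = 1.6094 / 1.826 = 0.881.

[0.000, 0.881]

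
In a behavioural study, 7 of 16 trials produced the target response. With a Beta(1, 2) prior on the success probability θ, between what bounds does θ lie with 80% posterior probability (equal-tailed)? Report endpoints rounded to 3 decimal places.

Posterior: Beta(1+7, 2+9) = Beta(8, 11).
Equal-tailed 80% interval: the 0.1 and 0.9 quantiles of Beta(8, 11).
Posterior mean ≈ 0.421, SD ≈ 0.110; a Normal approximation gives roughly [0.280, 0.563].
Exact: F⁻¹(0.1) = 0.279; F⁻¹(0.9) = 0.567.

[0.279, 0.567]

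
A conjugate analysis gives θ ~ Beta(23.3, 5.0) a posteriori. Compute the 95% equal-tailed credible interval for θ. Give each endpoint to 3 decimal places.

[0.666, 0.938]

Posterior: Beta(23.3, 5.0).
Equal-tailed 95% interval: the 0.025 and 0.975 quantiles of Beta(23.3, 5.0).
Posterior mean ≈ 0.823, SD ≈ 0.070; a Normal approximation gives roughly [0.685, 0.961].
Exact: F⁻¹(0.025) = 0.666; F⁻¹(0.975) = 0.938.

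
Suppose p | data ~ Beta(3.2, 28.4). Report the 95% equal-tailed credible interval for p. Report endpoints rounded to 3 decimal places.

Posterior: Beta(3.2, 28.4).
Equal-tailed 95% interval: the 0.025 and 0.975 quantiles of Beta(3.2, 28.4).
Posterior mean ≈ 0.101, SD ≈ 0.053; a Normal approximation gives roughly [-0.002, 0.205].
Exact: F⁻¹(0.025) = 0.024; F⁻¹(0.975) = 0.226.

[0.024, 0.226]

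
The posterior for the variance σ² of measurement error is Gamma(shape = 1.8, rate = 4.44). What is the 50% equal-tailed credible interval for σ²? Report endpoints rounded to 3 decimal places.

[0.184, 0.550]

Posterior: Gamma(shape 1.8, rate 4.44).
Equal-tailed 50% interval: Gamma(1.8, 4.44) quantiles at 0.25 and 0.75.
Posterior mean ≈ 0.405, SD ≈ 0.302; a Normal approximation gives roughly [0.202, 0.609].
Exact: lower = 0.184; upper = 0.550.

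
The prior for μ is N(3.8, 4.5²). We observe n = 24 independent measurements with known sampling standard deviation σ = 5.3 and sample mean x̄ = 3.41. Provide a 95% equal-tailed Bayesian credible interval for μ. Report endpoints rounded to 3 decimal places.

[1.370, 5.493]

Posterior precision = 1/4.5² + 24/5.3² = 0.0494 + 0.8544 = 0.9038, so posterior SD = 1.0519.
Posterior mean = (3.8/4.5² + 24·3.41/5.3²) / 0.9038 = 3.4313.
Interval: 3.4313 ± 1.960 × 1.0519 → [1.370, 5.493].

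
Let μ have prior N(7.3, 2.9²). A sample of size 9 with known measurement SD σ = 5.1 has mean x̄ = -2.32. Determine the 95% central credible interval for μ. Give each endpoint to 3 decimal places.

[-2.734, 3.015]

Posterior precision = 1/2.9² + 9/5.1² = 0.1189 + 0.3460 = 0.4649, so posterior SD = 1.4666.
Posterior mean = (7.3/2.9² + 9·-2.32/5.1²) / 0.4649 = 0.1403.
Interval: 0.1403 ± 1.960 × 1.4666 → [-2.734, 3.015].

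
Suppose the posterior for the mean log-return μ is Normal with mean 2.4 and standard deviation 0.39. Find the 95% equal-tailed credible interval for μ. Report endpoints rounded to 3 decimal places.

The posterior is symmetric, so the 95% equal-tailed interval is μ = 2.4 ± z·0.39 with z = 1.960.
Half-width: 1.960 × 0.39 = 0.764.
2.4 − 0.764 = 1.636; 2.4 + 0.764 = 3.164.

[1.636, 3.164]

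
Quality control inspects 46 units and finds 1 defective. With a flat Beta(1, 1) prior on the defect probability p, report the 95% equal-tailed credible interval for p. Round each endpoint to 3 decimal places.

Posterior: Beta(1+1, 1+45) = Beta(2, 46).
Equal-tailed 95% interval: the 0.025 and 0.975 quantiles of Beta(2, 46).
Posterior mean ≈ 0.042, SD ≈ 0.029; a Normal approximation gives roughly [-0.014, 0.098].
Exact: F⁻¹(0.025) = 0.005; F⁻¹(0.975) = 0.113.

[0.005, 0.113]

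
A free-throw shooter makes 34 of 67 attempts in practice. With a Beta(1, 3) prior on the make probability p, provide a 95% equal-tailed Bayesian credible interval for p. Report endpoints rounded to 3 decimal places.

[0.378, 0.608]

Posterior: Beta(1+34, 3+33) = Beta(35, 36).
Equal-tailed 95% interval: the 0.025 and 0.975 quantiles of Beta(35, 36).
Posterior mean ≈ 0.493, SD ≈ 0.059; a Normal approximation gives roughly [0.377, 0.608].
Exact: F⁻¹(0.025) = 0.378; F⁻¹(0.975) = 0.608.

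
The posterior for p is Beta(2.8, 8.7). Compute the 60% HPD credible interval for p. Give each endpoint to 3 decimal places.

The posterior is unimodal and skewed, so the HPD interval has equal density at both endpoints and is the shortest 60% interval.
Solving f(0.103) = f(0.303) with F(0.303) − F(0.103) = 0.60 gives [0.103, 0.303].
For comparison, the equal-tailed interval is [0.135, 0.344]; the HPD is narrower and shifted toward the mode.

[0.103, 0.303]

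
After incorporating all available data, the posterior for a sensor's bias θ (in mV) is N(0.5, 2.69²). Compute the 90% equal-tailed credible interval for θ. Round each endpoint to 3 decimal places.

[-3.925, 4.925]

The posterior is symmetric, so the 90% equal-tailed interval is θ = 0.5 ± z·2.69 with z = 1.645.
Half-width: 1.645 × 2.69 = 4.425.
0.5 − 4.425 = -3.925; 0.5 + 4.425 = 4.925.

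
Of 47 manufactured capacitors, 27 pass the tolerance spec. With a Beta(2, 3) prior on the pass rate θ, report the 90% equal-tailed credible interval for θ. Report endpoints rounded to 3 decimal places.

Posterior: Beta(2+27, 3+20) = Beta(29, 23).
Equal-tailed 90% interval: the 0.05 and 0.95 quantiles of Beta(29, 23).
Posterior mean ≈ 0.558, SD ≈ 0.068; a Normal approximation gives roughly [0.445, 0.670].
Exact: F⁻¹(0.05) = 0.444; F⁻¹(0.95) = 0.669.

[0.444, 0.669]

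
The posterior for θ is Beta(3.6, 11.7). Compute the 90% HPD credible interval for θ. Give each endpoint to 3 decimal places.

[0.065, 0.398]

The posterior is unimodal and skewed, so the HPD interval has equal density at both endpoints and is the shortest 90% interval.
Solving f(0.065) = f(0.398) with F(0.398) − F(0.065) = 0.90 gives [0.065, 0.398].
For comparison, the equal-tailed interval is [0.084, 0.427]; the HPD is narrower and shifted toward the mode.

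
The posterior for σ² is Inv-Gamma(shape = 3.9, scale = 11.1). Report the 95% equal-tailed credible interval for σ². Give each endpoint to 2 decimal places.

[1.29, 10.68]

Inverse-Gamma(3.9, 11.1) quantiles: F⁻¹(0.025) and F⁻¹(0.975).
Equivalently, 1/σ² ~ Gamma(3.9, rate = 11.1); invert its 0.975 and 0.025 quantiles.
Posterior mean ≈ 3.83, SD ≈ 2.78; a Normal approximation gives roughly [-1.61, 9.27].
Exact: lower = 1.29; upper = 10.68.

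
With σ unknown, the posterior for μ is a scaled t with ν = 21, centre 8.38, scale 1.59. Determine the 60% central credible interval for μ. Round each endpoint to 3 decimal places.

[7.014, 9.746]

The t_21 distribution is symmetric; the 60% interval is 8.38 ± t·1.59 with t_{0.8,21} = 0.859.
Half-width: 0.859 × 1.59 = 1.366.
8.38 − 1.366 = 7.014; 8.38 + 1.366 = 9.746.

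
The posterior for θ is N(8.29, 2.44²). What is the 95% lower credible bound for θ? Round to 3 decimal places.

4.277

Need L with P(θ ≥ L) = 0.95: L = 8.29 − z_{0.05}·2.44.
z = 1.645; L = 8.29 − 1.645 × 2.44 = 4.277.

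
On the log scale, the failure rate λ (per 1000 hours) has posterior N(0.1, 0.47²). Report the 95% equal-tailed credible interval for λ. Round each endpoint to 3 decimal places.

On the log scale the 95% interval is 0.1 ± 1.960 × 0.47 = [-0.8212, 1.0212].
Exponentiate: [e^-0.8212, e^1.0212] = [0.440, 2.776].

[0.440, 2.776]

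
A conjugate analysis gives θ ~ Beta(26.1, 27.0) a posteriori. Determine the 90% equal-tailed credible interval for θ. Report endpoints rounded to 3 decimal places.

Posterior: Beta(26.1, 27.0).
Equal-tailed 90% interval: the 0.05 and 0.95 quantiles of Beta(26.1, 27.0).
Posterior mean ≈ 0.492, SD ≈ 0.068; a Normal approximation gives roughly [0.380, 0.603].
Exact: F⁻¹(0.05) = 0.380; F⁻¹(0.95) = 0.604.

[0.380, 0.604]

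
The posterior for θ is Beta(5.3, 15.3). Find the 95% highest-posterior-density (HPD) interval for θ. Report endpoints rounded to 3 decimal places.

[0.085, 0.443]

The posterior is unimodal and skewed, so the HPD interval has equal density at both endpoints and is the shortest 95% interval.
Solving f(0.085) = f(0.443) with F(0.443) − F(0.085) = 0.95 gives [0.085, 0.443].
For comparison, the equal-tailed interval is [0.098, 0.461]; the HPD is narrower and shifted toward the mode.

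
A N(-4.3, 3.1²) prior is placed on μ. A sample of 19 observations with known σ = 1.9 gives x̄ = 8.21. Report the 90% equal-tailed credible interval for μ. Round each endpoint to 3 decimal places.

[7.257, 8.677]

Posterior precision = 1/3.1² + 19/1.9² = 0.1041 + 5.2632 = 5.3672, so posterior SD = 0.4316.
Posterior mean = (-4.3/3.1² + 19·8.21/1.9²) / 5.3672 = 7.9675.
Interval: 7.9675 ± 1.645 × 0.4316 → [7.257, 8.677].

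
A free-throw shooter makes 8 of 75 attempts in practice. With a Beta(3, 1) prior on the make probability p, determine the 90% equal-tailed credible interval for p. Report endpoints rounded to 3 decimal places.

[0.081, 0.208]

Posterior: Beta(3+8, 1+67) = Beta(11, 68).
Equal-tailed 90% interval: the 0.05 and 0.95 quantiles of Beta(11, 68).
Posterior mean ≈ 0.139, SD ≈ 0.039; a Normal approximation gives roughly [0.076, 0.203].
Exact: F⁻¹(0.05) = 0.081; F⁻¹(0.95) = 0.208.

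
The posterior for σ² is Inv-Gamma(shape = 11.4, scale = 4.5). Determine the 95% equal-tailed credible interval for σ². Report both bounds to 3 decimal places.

[0.238, 0.779]

Inverse-Gamma(11.4, 4.5) quantiles: F⁻¹(0.025) and F⁻¹(0.975).
Equivalently, 1/σ² ~ Gamma(11.4, rate = 4.5); invert its 0.975 and 0.025 quantiles.
Posterior mean ≈ 0.433, SD ≈ 0.141; a Normal approximation gives roughly [0.156, 0.709].
Exact: lower = 0.238; upper = 0.779.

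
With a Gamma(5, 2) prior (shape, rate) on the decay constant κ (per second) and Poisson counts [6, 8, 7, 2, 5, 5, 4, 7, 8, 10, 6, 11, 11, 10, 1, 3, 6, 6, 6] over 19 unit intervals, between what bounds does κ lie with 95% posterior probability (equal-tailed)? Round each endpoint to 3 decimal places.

[5.042, 7.144]

Posterior: Gamma(5+122, 2+19) = Gamma(127, 21) (shape, rate).
Equal-tailed 95% interval: Gamma(127, 21) quantiles at 0.025 and 0.975.
Posterior mean ≈ 6.048, SD ≈ 0.537; a Normal approximation gives roughly [4.996, 7.099].
Exact: lower = 5.042; upper = 7.144.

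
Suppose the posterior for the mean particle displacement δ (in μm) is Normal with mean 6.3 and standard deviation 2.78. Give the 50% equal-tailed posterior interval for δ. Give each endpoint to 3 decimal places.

[4.425, 8.175]

The posterior is symmetric, so the 50% equal-tailed interval is δ = 6.3 ± z·2.78 with z = 0.674.
Half-width: 0.674 × 2.78 = 1.875.
6.3 − 1.875 = 4.425; 6.3 + 1.875 = 8.175.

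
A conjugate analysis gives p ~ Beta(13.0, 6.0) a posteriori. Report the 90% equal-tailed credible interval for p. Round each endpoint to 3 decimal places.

Posterior: Beta(13.0, 6.0).
Equal-tailed 90% interval: the 0.05 and 0.95 quantiles of Beta(13.0, 6.0).
Posterior mean ≈ 0.684, SD ≈ 0.104; a Normal approximation gives roughly [0.513, 0.855].
Exact: F⁻¹(0.05) = 0.502; F⁻¹(0.95) = 0.844.

[0.502, 0.844]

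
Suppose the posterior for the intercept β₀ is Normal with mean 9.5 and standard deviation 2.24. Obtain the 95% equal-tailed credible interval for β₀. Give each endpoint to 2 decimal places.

[5.11, 13.89]

The posterior is symmetric, so the 95% equal-tailed interval is β₀ = 9.5 ± z·2.24 with z = 1.960.
Half-width: 1.960 × 2.24 = 4.39.
9.5 − 4.39 = 5.11; 9.5 + 4.39 = 13.89.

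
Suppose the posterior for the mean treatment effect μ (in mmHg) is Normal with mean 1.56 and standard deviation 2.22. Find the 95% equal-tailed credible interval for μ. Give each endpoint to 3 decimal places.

[-2.791, 5.911]

The posterior is symmetric, so the 95% equal-tailed interval is μ = 1.56 ± z·2.22 with z = 1.960.
Half-width: 1.960 × 2.22 = 4.351.
1.56 − 4.351 = -2.791; 1.56 + 4.351 = 5.911.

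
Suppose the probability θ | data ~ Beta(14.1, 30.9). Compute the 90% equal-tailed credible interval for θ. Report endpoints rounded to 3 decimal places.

Posterior: Beta(14.1, 30.9).
Equal-tailed 90% interval: the 0.05 and 0.95 quantiles of Beta(14.1, 30.9).
Posterior mean ≈ 0.313, SD ≈ 0.068; a Normal approximation gives roughly [0.201, 0.426].
Exact: F⁻¹(0.05) = 0.206; F⁻¹(0.95) = 0.431.

[0.206, 0.431]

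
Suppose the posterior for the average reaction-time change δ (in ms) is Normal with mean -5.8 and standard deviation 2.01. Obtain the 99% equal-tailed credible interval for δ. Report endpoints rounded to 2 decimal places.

The posterior is symmetric, so the 99% equal-tailed interval is δ = -5.8 ± z·2.01 with z = 2.576.
Half-width: 2.576 × 2.01 = 5.18.
-5.8 − 5.18 = -10.98; -5.8 + 5.18 = -0.62.

[-10.98, -0.62]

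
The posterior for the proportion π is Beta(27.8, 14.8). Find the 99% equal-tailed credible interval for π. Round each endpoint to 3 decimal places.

Posterior: Beta(27.8, 14.8).
Equal-tailed 99% interval: the 0.005 and 0.995 quantiles of Beta(27.8, 14.8).
Posterior mean ≈ 0.653, SD ≈ 0.072; a Normal approximation gives roughly [0.467, 0.838].
Exact: F⁻¹(0.005) = 0.458; F⁻¹(0.995) = 0.821.

[0.458, 0.821]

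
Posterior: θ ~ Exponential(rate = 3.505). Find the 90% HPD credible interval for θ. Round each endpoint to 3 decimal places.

[0.000, 0.657]

The exponential density is strictly decreasing on [0, ∞), so the HPD interval is anchored at 0: [0, q] with P(θ ≤ q) = 0.90.
q = −ln(1 − 0.90) / 3.505 = 2.3026 / 3.505 = 0.657.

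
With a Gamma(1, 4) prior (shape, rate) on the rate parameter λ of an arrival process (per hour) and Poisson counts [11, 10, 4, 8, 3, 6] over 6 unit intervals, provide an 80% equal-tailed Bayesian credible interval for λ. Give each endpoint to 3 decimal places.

[3.484, 5.159]

Posterior: Gamma(1+42, 4+6) = Gamma(43, 10) (shape, rate).
Equal-tailed 80% interval: Gamma(43, 10) quantiles at 0.1 and 0.9.
Posterior mean ≈ 4.300, SD ≈ 0.656; a Normal approximation gives roughly [3.460, 5.140].
Exact: lower = 3.484; upper = 5.159.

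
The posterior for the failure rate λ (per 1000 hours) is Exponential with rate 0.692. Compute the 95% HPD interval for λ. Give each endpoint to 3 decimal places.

The exponential density is strictly decreasing on [0, ∞), so the HPD interval is anchored at 0: [0, q] with P(λ ≤ q) = 0.95.
q = −ln(1 − 0.95) / 0.692 = 2.9957 / 0.692 = 4.329.

[0.000, 4.329]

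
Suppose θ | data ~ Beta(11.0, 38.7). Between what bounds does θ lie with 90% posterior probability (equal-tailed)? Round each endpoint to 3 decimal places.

Posterior: Beta(11.0, 38.7).
Equal-tailed 90% interval: the 0.05 and 0.95 quantiles of Beta(11.0, 38.7).
Posterior mean ≈ 0.221, SD ≈ 0.058; a Normal approximation gives roughly [0.125, 0.317].
Exact: F⁻¹(0.05) = 0.132; F⁻¹(0.95) = 0.323.

[0.132, 0.323]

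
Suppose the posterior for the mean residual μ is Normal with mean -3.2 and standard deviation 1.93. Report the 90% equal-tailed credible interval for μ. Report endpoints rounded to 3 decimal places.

[-6.375, -0.025]

The posterior is symmetric, so the 90% equal-tailed interval is μ = -3.2 ± z·1.93 with z = 1.645.
Half-width: 1.645 × 1.93 = 3.175.
-3.2 − 3.175 = -6.375; -3.2 + 3.175 = -0.025.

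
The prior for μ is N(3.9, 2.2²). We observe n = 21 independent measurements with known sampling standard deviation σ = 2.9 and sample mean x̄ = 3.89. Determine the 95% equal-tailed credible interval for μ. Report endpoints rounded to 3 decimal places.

Posterior precision = 1/2.2² + 21/2.9² = 0.2066 + 2.4970 = 2.7036, so posterior SD = 0.6082.
Posterior mean = (3.9/2.2² + 21·3.89/2.9²) / 2.7036 = 3.8908.
Interval: 3.8908 ± 1.960 × 0.6082 → [2.699, 5.083].

[2.699, 5.083]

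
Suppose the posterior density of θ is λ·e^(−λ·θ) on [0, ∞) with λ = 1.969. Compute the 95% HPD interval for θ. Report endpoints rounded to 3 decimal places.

[0.000, 1.521]

The exponential density is strictly decreasing on [0, ∞), so the HPD interval is anchored at 0: [0, q] with P(θ ≤ q) = 0.95.
q = −ln(1 − 0.95) / 1.969 = 2.9957 / 1.969 = 1.521.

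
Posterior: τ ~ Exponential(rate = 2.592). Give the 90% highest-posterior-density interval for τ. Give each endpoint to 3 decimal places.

The exponential density is strictly decreasing on [0, ∞), so the HPD interval is anchored at 0: [0, q] with P(τ ≤ q) = 0.90.
q = −ln(1 − 0.90) / 2.592 = 2.3026 / 2.592 = 0.888.

[0.000, 0.888]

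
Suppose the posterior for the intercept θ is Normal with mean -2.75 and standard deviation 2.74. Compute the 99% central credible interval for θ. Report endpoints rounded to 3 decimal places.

[-9.808, 4.308]

The posterior is symmetric, so the 99% equal-tailed interval is θ = -2.75 ± z·2.74 with z = 2.576.
Half-width: 2.576 × 2.74 = 7.058.
-2.75 − 7.058 = -9.808; -2.75 + 7.058 = 4.308.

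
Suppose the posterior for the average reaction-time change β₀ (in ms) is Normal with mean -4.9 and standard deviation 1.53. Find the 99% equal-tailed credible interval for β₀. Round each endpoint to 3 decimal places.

[-8.841, -0.959]

The posterior is symmetric, so the 99% equal-tailed interval is β₀ = -4.9 ± z·1.53 with z = 2.576.
Half-width: 2.576 × 1.53 = 3.941.
-4.9 − 3.941 = -8.841; -4.9 + 3.941 = -0.959.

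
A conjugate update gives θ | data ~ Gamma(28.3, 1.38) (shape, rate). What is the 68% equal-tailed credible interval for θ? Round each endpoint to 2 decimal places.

[16.69, 24.32]

Posterior: Gamma(shape 28.3, rate 1.38).
Equal-tailed 68% interval: Gamma(28.3, 1.38) quantiles at 0.16 and 0.84.
Posterior mean ≈ 20.51, SD ≈ 3.85; a Normal approximation gives roughly [16.67, 24.34].
Exact: lower = 16.69; upper = 24.32.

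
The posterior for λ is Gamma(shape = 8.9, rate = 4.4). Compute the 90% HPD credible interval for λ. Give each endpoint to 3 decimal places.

[0.932, 3.076]

The posterior is unimodal and skewed, so the HPD interval has equal density at both endpoints and is the shortest 90% interval.
Solving f(0.932) = f(3.076) with F(3.076) − F(0.932) = 0.90 gives [0.932, 3.076].
For comparison, the equal-tailed interval is [1.051, 3.252]; the HPD is narrower and shifted toward the mode.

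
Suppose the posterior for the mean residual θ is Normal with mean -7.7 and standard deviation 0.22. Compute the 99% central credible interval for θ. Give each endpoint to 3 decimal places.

The posterior is symmetric, so the 99% equal-tailed interval is θ = -7.7 ± z·0.22 with z = 2.576.
Half-width: 2.576 × 0.22 = 0.567.
-7.7 − 0.567 = -8.267; -7.7 + 0.567 = -7.133.

[-8.267, -7.133]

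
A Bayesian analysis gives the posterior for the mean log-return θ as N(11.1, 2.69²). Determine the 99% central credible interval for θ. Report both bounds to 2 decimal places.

[4.17, 18.03]

The posterior is symmetric, so the 99% equal-tailed interval is θ = 11.1 ± z·2.69 with z = 2.576.
Half-width: 2.576 × 2.69 = 6.93.
11.1 − 6.93 = 4.17; 11.1 + 6.93 = 18.03.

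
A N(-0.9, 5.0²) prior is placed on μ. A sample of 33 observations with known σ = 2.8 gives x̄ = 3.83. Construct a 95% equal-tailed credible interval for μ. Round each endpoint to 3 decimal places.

[2.835, 4.736]

Posterior precision = 1/5.0² + 33/2.8² = 0.0400 + 4.2092 = 4.2492, so posterior SD = 0.4851.
Posterior mean = (-0.9/5.0² + 33·3.83/2.8²) / 4.2492 = 3.7855.
Interval: 3.7855 ± 1.960 × 0.4851 → [2.835, 4.736].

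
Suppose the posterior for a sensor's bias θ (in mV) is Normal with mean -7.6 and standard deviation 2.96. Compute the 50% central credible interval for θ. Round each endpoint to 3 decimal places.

The posterior is symmetric, so the 50% equal-tailed interval is θ = -7.6 ± z·2.96 with z = 0.674.
Half-width: 0.674 × 2.96 = 1.996.
-7.6 − 1.996 = -9.596; -7.6 + 1.996 = -5.604.

[-9.596, -5.604]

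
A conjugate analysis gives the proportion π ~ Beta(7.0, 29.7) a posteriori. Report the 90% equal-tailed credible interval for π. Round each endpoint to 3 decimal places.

[0.096, 0.305]

Posterior: Beta(7.0, 29.7).
Equal-tailed 90% interval: the 0.05 and 0.95 quantiles of Beta(7.0, 29.7).
Posterior mean ≈ 0.191, SD ≈ 0.064; a Normal approximation gives roughly [0.085, 0.296].
Exact: F⁻¹(0.05) = 0.096; F⁻¹(0.95) = 0.305.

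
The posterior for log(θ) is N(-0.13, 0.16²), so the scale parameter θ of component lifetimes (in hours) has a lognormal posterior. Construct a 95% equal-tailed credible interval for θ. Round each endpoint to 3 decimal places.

[0.642, 1.202]

On the log scale the 95% interval is -0.13 ± 1.960 × 0.16 = [-0.4436, 0.1836].
Exponentiate: [e^-0.4436, e^0.1836] = [0.642, 1.202].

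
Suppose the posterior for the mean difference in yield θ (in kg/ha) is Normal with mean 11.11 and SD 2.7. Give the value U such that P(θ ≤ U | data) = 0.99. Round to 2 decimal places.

Need U with P(θ ≤ U) = 0.99: U = 11.11 + z_{0.01}·2.7.
z = 2.326; U = 11.11 + 2.326 × 2.7 = 17.39.

17.39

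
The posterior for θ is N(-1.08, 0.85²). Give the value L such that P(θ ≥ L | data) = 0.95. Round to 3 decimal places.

-2.478

Need L with P(θ ≥ L) = 0.95: L = -1.08 − z_{0.05}·0.85.
z = 1.645; L = -1.08 − 1.645 × 0.85 = -2.478.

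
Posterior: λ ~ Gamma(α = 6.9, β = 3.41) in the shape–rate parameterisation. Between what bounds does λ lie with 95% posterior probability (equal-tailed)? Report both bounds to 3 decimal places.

Posterior: Gamma(shape 6.9, rate 3.41).
Equal-tailed 95% interval: Gamma(6.9, 3.41) quantiles at 0.025 and 0.975.
Posterior mean ≈ 2.023, SD ≈ 0.770; a Normal approximation gives roughly [0.514, 3.533].
Exact: lower = 0.807; upper = 3.789.

[0.807, 3.789]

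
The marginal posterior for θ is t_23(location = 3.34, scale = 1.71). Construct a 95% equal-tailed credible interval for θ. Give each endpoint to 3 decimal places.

The t_23 distribution is symmetric; the 95% interval is 3.34 ± t·1.71 with t_{0.975,23} = 2.069.
Half-width: 2.069 × 1.71 = 3.537.
3.34 − 3.537 = -0.197; 3.34 + 3.537 = 6.877.

[-0.197, 6.877]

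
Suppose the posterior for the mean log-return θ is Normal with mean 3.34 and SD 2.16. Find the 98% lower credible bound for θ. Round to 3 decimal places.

-1.096

Need L with P(θ ≥ L) = 0.98: L = 3.34 − z_{0.02}·2.16.
z = 2.054; L = 3.34 − 2.054 × 2.16 = -1.096.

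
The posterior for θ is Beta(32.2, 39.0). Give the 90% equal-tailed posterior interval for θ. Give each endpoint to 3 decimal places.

[0.357, 0.549]

Posterior: Beta(32.2, 39.0).
Equal-tailed 90% interval: the 0.05 and 0.95 quantiles of Beta(32.2, 39.0).
Posterior mean ≈ 0.452, SD ≈ 0.059; a Normal approximation gives roughly [0.356, 0.549].
Exact: F⁻¹(0.05) = 0.357; F⁻¹(0.95) = 0.549.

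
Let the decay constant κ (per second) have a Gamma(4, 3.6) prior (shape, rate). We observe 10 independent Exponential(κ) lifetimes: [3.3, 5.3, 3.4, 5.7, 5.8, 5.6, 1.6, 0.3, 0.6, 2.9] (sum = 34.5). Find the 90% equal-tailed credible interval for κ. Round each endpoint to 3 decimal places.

[0.222, 0.542]

Posterior: Gamma(4+10, 3.6+34.5) = Gamma(14, 38.1) (shape, rate).
Equal-tailed 90% interval: Gamma(14, 38.1) quantiles at 0.05 and 0.95.
Posterior mean ≈ 0.367, SD ≈ 0.098; a Normal approximation gives roughly [0.206, 0.529].
Exact: lower = 0.222; upper = 0.542.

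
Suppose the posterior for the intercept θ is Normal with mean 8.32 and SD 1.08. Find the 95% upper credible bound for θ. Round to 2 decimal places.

10.10

Need U with P(θ ≤ U) = 0.95: U = 8.32 + z_{0.05}·1.08.
z = 1.645; U = 8.32 + 1.645 × 1.08 = 10.10.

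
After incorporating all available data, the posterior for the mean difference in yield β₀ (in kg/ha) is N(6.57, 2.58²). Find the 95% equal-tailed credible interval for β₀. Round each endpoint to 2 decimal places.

[1.51, 11.63]

The posterior is symmetric, so the 95% equal-tailed interval is β₀ = 6.57 ± z·2.58 with z = 1.960.
Half-width: 1.960 × 2.58 = 5.06.
6.57 − 5.06 = 1.51; 6.57 + 5.06 = 11.63.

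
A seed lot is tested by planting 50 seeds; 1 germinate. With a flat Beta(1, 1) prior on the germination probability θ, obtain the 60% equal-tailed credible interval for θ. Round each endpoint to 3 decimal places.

[0.016, 0.058]

Posterior: Beta(1+1, 1+49) = Beta(2, 50).
Equal-tailed 60% interval: the 0.2 and 0.8 quantiles of Beta(2, 50).
Posterior mean ≈ 0.038, SD ≈ 0.026; a Normal approximation gives roughly [0.016, 0.061].
Exact: F⁻¹(0.2) = 0.016; F⁻¹(0.8) = 0.058.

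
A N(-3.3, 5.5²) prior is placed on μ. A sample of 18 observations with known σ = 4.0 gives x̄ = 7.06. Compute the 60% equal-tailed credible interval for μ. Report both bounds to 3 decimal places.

Posterior precision = 1/5.5² + 18/4.0² = 0.0331 + 1.1250 = 1.1581, so posterior SD = 0.9293.
Posterior mean = (-3.3/5.5² + 18·7.06/4.0²) / 1.1581 = 6.7643.
Interval: 6.7643 ± 0.842 × 0.9293 → [5.982, 7.546].

[5.982, 7.546]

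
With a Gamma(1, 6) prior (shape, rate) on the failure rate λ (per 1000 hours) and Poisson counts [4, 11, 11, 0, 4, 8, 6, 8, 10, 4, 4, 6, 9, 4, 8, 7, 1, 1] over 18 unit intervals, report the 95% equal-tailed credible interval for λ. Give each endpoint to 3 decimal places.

Posterior: Gamma(1+106, 6+18) = Gamma(107, 24) (shape, rate).
Equal-tailed 95% interval: Gamma(107, 24) quantiles at 0.025 and 0.975.
Posterior mean ≈ 4.458, SD ≈ 0.431; a Normal approximation gives roughly [3.614, 5.303].
Exact: lower = 3.654; upper = 5.342.

[3.654, 5.342]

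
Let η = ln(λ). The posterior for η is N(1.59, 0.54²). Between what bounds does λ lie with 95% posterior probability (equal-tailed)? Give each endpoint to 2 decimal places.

On the log scale the 95% interval is 1.59 ± 1.960 × 0.54 = [0.5316, 2.6484].
Exponentiate: [e^0.5316, e^2.6484] = [1.70, 14.13].

[1.70, 14.13]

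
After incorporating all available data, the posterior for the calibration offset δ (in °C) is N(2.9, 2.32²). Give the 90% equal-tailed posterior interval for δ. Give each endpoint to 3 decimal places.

[-0.916, 6.716]

The posterior is symmetric, so the 90% equal-tailed interval is δ = 2.9 ± z·2.32 with z = 1.645.
Half-width: 1.645 × 2.32 = 3.816.
2.9 − 3.816 = -0.916; 2.9 + 3.816 = 6.716.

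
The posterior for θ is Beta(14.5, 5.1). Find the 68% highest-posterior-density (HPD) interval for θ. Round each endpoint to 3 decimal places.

The posterior is unimodal and skewed, so the HPD interval has equal density at both endpoints and is the shortest 68% interval.
Solving f(0.662) = f(0.854) with F(0.854) − F(0.662) = 0.68 gives [0.662, 0.854].
For comparison, the equal-tailed interval is [0.642, 0.837]; the HPD is narrower and shifted toward the mode.

[0.662, 0.854]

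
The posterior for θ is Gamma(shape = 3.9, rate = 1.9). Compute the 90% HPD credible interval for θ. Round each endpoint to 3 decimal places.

The posterior is unimodal and skewed, so the HPD interval has equal density at both endpoints and is the shortest 90% interval.
Solving f(0.465) = f(3.580) with F(3.580) − F(0.465) = 0.90 gives [0.465, 3.580].
For comparison, the equal-tailed interval is [0.689, 4.006]; the HPD is narrower and shifted toward the mode.

[0.465, 3.580]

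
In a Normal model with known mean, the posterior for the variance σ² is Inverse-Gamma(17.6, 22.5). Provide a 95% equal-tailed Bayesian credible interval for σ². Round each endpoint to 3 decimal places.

[0.842, 2.172]

Inverse-Gamma(17.6, 22.5) quantiles: F⁻¹(0.025) and F⁻¹(0.975).
Equivalently, 1/σ² ~ Gamma(17.6, rate = 22.5); invert its 0.975 and 0.025 quantiles.
Posterior mean ≈ 1.355, SD ≈ 0.343; a Normal approximation gives roughly [0.683, 2.028].
Exact: lower = 0.842; upper = 2.172.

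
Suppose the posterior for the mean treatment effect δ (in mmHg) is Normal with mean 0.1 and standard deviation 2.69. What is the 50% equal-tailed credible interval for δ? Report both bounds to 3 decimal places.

The posterior is symmetric, so the 50% equal-tailed interval is δ = 0.1 ± z·2.69 with z = 0.674.
Half-width: 0.674 × 2.69 = 1.814.
0.1 − 1.814 = -1.714; 0.1 + 1.814 = 1.914.

[-1.714, 1.914]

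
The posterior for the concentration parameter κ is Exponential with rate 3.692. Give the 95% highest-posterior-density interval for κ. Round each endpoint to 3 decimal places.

[0.000, 0.811]

The exponential density is strictly decreasing on [0, ∞), so the HPD interval is anchored at 0: [0, q] with P(κ ≤ q) = 0.95.
q = −ln(1 − 0.95) / 3.692 = 2.9957 / 3.692 = 0.811.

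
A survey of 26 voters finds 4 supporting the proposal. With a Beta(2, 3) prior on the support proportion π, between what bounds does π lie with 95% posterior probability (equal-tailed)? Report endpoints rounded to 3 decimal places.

Posterior: Beta(2+4, 3+22) = Beta(6, 25).
Equal-tailed 95% interval: the 0.025 and 0.975 quantiles of Beta(6, 25).
Posterior mean ≈ 0.194, SD ≈ 0.070; a Normal approximation gives roughly [0.057, 0.330].
Exact: F⁻¹(0.025) = 0.077; F⁻¹(0.975) = 0.347.

[0.077, 0.347]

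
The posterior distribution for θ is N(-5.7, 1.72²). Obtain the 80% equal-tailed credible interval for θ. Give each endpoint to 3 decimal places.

The posterior is symmetric, so the 80% equal-tailed interval is θ = -5.7 ± z·1.72 with z = 1.282.
Half-width: 1.282 × 1.72 = 2.204.
-5.7 − 2.204 = -7.904; -5.7 + 2.204 = -3.496.

[-7.904, -3.496]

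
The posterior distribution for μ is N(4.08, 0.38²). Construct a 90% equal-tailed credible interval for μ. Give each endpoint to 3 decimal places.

[3.455, 4.705]

The posterior is symmetric, so the 90% equal-tailed interval is μ = 4.08 ± z·0.38 with z = 1.645.
Half-width: 1.645 × 0.38 = 0.625.
4.08 − 0.625 = 3.455; 4.08 + 0.625 = 4.705.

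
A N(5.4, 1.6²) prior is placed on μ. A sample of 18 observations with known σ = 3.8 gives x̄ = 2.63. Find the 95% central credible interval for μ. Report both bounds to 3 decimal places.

Posterior precision = 1/1.6² + 18/3.8² = 0.3906 + 1.2465 = 1.6372, so posterior SD = 0.7815.
Posterior mean = (5.4/1.6² + 18·2.63/3.8²) / 1.6372 = 3.2909.
Interval: 3.2909 ± 1.960 × 0.7815 → [1.759, 4.823].

[1.759, 4.823]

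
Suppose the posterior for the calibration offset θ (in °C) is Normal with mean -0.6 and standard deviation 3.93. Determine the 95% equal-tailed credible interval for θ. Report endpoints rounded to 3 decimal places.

[-8.303, 7.103]

The posterior is symmetric, so the 95% equal-tailed interval is θ = -0.6 ± z·3.93 with z = 1.960.
Half-width: 1.960 × 3.93 = 7.703.
-0.6 − 7.703 = -8.303; -0.6 + 7.703 = 7.103.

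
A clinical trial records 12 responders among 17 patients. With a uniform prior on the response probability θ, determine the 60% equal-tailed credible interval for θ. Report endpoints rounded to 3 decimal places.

Posterior: Beta(1+12, 1+5) = Beta(13, 6).
Equal-tailed 60% interval: the 0.2 and 0.8 quantiles of Beta(13, 6).
Posterior mean ≈ 0.684, SD ≈ 0.104; a Normal approximation gives roughly [0.597, 0.772].
Exact: F⁻¹(0.2) = 0.596; F⁻¹(0.8) = 0.775.

[0.596, 0.775]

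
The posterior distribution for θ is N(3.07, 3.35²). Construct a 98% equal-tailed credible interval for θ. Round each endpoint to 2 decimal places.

The posterior is symmetric, so the 98% equal-tailed interval is θ = 3.07 ± z·3.35 with z = 2.326.
Half-width: 2.326 × 3.35 = 7.79.
3.07 − 7.79 = -4.72; 3.07 + 7.79 = 10.86.

[-4.72, 10.86]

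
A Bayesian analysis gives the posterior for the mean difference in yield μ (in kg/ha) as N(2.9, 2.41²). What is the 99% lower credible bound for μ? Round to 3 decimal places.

-2.706

Need L with P(μ ≥ L) = 0.99: L = 2.9 − z_{0.01}·2.41.
z = 2.326; L = 2.9 − 2.326 × 2.41 = -2.706.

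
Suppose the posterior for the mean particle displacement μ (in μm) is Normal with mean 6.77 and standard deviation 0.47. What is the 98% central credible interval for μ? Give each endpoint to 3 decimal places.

The posterior is symmetric, so the 98% equal-tailed interval is μ = 6.77 ± z·0.47 with z = 2.326.
Half-width: 2.326 × 0.47 = 1.093.
6.77 − 1.093 = 5.677; 6.77 + 1.093 = 7.863.

[5.677, 7.863]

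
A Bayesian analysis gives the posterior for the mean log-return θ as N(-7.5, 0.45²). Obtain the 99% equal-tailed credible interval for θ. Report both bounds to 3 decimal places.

The posterior is symmetric, so the 99% equal-tailed interval is θ = -7.5 ± z·0.45 with z = 2.576.
Half-width: 2.576 × 0.45 = 1.159.
-7.5 − 1.159 = -8.659; -7.5 + 1.159 = -6.341.

[-8.659, -6.341]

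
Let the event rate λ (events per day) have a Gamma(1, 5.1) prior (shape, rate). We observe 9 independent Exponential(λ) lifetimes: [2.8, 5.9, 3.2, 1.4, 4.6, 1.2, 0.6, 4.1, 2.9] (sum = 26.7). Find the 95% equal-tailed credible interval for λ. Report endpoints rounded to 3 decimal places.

Posterior: Gamma(1+9, 5.1+26.7) = Gamma(10, 31.8) (shape, rate).
Equal-tailed 95% interval: Gamma(10, 31.8) quantiles at 0.025 and 0.975.
Posterior mean ≈ 0.314, SD ≈ 0.099; a Normal approximation gives roughly [0.120, 0.509].
Exact: lower = 0.151; upper = 0.537.

[0.151, 0.537]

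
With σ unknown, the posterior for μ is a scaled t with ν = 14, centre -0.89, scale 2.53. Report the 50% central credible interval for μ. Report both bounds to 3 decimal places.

The t_14 distribution is symmetric; the 50% interval is -0.89 ± t·2.53 with t_{0.75,14} = 0.692.
Half-width: 0.692 × 2.53 = 1.752.
-0.89 − 1.752 = -2.642; -0.89 + 1.752 = 0.862.

[-2.642, 0.862]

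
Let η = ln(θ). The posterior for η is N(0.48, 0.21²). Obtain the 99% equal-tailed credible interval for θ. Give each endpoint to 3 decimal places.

On the log scale the 99% interval is 0.48 ± 2.576 × 0.21 = [-0.0609, 1.0209].
Exponentiate: [e^-0.0609, e^1.0209] = [0.941, 2.776].

[0.941, 2.776]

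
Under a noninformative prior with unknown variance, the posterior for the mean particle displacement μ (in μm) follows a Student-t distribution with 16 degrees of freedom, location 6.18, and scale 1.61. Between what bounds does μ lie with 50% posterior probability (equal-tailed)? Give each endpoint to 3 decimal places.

[5.069, 7.291]

The t_16 distribution is symmetric; the 50% interval is 6.18 ± t·1.61 with t_{0.75,16} = 0.690.
Half-width: 0.690 × 1.61 = 1.111.
6.18 − 1.111 = 5.069; 6.18 + 1.111 = 7.291.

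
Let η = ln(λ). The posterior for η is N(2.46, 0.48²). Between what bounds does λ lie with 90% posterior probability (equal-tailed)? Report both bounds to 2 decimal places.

On the log scale the 90% interval is 2.46 ± 1.645 × 0.48 = [1.6705, 3.2495].
Exponentiate: [e^1.6705, e^3.2495] = [5.31, 25.78].

[5.31, 25.78]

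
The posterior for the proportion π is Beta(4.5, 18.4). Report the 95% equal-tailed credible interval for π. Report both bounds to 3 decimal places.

Posterior: Beta(4.5, 18.4).
Equal-tailed 95% interval: the 0.025 and 0.975 quantiles of Beta(4.5, 18.4).
Posterior mean ≈ 0.197, SD ≈ 0.081; a Normal approximation gives roughly [0.037, 0.356].
Exact: F⁻¹(0.025) = 0.065; F⁻¹(0.975) = 0.378.

[0.065, 0.378]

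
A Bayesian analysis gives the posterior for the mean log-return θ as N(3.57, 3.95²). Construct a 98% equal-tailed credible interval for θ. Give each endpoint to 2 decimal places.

[-5.62, 12.76]

The posterior is symmetric, so the 98% equal-tailed interval is θ = 3.57 ± z·3.95 with z = 2.326.
Half-width: 2.326 × 3.95 = 9.19.
3.57 − 9.19 = -5.62; 3.57 + 9.19 = 12.76.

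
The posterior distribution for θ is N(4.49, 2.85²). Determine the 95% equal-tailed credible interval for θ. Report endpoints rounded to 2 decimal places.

The posterior is symmetric, so the 95% equal-tailed interval is θ = 4.49 ± z·2.85 with z = 1.960.
Half-width: 1.960 × 2.85 = 5.59.
4.49 − 5.59 = -1.10; 4.49 + 5.59 = 10.08.

[-1.10, 10.08]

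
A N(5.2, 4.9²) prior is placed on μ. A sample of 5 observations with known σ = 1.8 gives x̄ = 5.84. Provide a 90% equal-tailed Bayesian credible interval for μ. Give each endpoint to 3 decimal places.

[4.517, 7.130]

Posterior precision = 1/4.9² + 5/1.8² = 0.0416 + 1.5432 = 1.5849, so posterior SD = 0.7943.
Posterior mean = (5.2/4.9² + 5·5.84/1.8²) / 1.5849 = 5.8232.
Interval: 5.8232 ± 1.645 × 0.7943 → [4.517, 7.130].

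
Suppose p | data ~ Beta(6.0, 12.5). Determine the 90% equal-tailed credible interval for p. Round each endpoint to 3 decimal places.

Posterior: Beta(6.0, 12.5).
Equal-tailed 90% interval: the 0.05 and 0.95 quantiles of Beta(6.0, 12.5).
Posterior mean ≈ 0.324, SD ≈ 0.106; a Normal approximation gives roughly [0.150, 0.499].
Exact: F⁻¹(0.05) = 0.161; F⁻¹(0.95) = 0.510.

[0.161, 0.510]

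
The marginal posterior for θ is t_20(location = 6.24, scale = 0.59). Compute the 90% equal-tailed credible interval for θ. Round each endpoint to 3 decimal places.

[5.222, 7.258]

The t_20 distribution is symmetric; the 90% interval is 6.24 ± t·0.59 with t_{0.95,20} = 1.725.
Half-width: 1.725 × 0.59 = 1.018.
6.24 − 1.018 = 5.222; 6.24 + 1.018 = 7.258.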